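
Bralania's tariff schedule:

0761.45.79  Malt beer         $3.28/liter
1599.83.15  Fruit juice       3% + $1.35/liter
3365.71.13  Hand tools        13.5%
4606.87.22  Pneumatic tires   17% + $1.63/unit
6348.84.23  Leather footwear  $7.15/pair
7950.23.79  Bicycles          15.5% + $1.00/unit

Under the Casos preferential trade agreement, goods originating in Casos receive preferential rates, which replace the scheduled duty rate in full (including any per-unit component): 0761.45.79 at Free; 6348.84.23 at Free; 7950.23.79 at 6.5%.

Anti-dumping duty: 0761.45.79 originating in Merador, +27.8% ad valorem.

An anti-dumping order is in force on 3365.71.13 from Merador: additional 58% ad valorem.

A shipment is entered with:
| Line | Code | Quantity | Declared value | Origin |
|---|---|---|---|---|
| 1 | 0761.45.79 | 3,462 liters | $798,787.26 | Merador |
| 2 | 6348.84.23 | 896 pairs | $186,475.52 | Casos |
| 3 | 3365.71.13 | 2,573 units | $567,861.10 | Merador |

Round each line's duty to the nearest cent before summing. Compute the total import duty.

Line 1 (0761.45.79, Merador, 3,462 liters, $798,787.26):
Base rate for 0761.45.79 is $3.28/liter.
0761.45.79 has an FTA preferential rate, but origin Merador is not Casos; base rate stands.
Additional duty on 0761.45.79 from Merador: +27.8% ad valorem. Applied ad valorem rate = 27.8%.
Duty = $798,787.26 × 27.8% + 3,462 × $3.28 = $233,418.22.
Line 2 (6348.84.23, Casos, 896 pairs, $186,475.52):
Base rate for 6348.84.23 is $7.15/pair.
Origin Casos qualifies under the Bralania–Casos agreement and 6348.84.23 is covered: preferential rate Free applies instead.
Duty = $186,475.52 × 0% = $0.00.
Line 3 (3365.71.13, Merador, 2,573 units, $567,861.10):
Base rate for 3365.71.13 is 13.5%.
Additional duty on 3365.71.13 from Merador: +58%. Applied ad valorem rate: 13.5% + 58% = 71.5%.
Duty = $567,861.10 × 71.5% = $406,020.69.
Total = $233,418.22 + $0.00 + $406,020.69 = $639,438.91.

$639,438.91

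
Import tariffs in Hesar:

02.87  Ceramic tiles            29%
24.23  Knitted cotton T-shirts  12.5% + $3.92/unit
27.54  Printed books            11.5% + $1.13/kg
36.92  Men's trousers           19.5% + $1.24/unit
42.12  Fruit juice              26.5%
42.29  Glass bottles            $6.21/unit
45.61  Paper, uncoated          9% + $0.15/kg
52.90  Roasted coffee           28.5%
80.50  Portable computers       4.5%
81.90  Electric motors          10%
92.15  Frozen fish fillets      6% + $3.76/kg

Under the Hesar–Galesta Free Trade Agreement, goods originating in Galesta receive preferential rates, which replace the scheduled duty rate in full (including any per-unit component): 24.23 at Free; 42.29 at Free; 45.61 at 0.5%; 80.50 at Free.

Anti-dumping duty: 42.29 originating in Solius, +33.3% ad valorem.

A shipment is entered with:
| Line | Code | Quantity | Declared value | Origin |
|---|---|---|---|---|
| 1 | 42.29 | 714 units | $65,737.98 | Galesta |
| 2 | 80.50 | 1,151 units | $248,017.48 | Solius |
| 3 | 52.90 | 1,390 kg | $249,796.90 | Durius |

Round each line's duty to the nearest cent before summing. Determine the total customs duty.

Line 1 (42.29, Galesta, 714 units, $65,737.98):
Base rate for 42.29 is $6.21/unit.
Origin Galesta qualifies under the Hesar–Galesta agreement and 42.29 is covered: preferential rate Free applies instead.
The additional-duty order on 42.29 targets Solius, not Galesta; it does not apply.
Duty = $65,737.98 × 0% = $0.00.
Line 2 (80.50, Solius, 1,151 units, $248,017.48):
Base rate for 80.50 is 4.5%.
80.50 has an FTA preferential rate, but origin Solius is not Galesta; base rate stands.
Duty = $248,017.48 × 4.5% = $11,160.79.
Line 3 (52.90, Durius, 1,390 kg, $249,796.90):
Base rate for 52.90 is 28.5%.
Duty = $249,796.90 × 28.5% = $71,192.12.
Total = $0.00 + $11,160.79 + $71,192.12 = $82,352.91.

$82,352.91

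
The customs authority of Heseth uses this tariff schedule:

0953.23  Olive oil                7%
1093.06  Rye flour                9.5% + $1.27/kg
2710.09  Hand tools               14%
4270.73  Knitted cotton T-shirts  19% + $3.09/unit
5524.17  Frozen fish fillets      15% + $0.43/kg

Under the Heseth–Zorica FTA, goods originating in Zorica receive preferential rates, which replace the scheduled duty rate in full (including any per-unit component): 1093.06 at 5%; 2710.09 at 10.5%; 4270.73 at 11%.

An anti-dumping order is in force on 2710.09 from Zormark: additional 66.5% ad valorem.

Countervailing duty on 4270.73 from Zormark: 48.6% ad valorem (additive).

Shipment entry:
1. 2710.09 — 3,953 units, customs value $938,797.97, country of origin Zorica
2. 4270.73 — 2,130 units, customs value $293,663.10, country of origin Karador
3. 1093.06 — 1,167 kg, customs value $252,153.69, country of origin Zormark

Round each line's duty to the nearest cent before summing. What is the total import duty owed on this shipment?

$186,388.17

Line 1 (2710.09, Zorica, 3,953 units, $938,797.97):
Base rate for 2710.09 is 14%.
Origin Zorica qualifies under the Heseth–Zorica agreement and 2710.09 is covered: preferential rate 10.5% applies instead.
The additional-duty order on 2710.09 targets Zormark, not Zorica; it does not apply.
Duty = $938,797.97 × 10.5% = $98,573.79.
Line 2 (4270.73, Karador, 2,130 units, $293,663.10):
Base rate for 4270.73 is 19% + $3.09/unit.
4270.73 has an FTA preferential rate, but origin Karador is not Zorica; base rate stands.
The additional-duty order on 4270.73 targets Zormark, not Karador; it does not apply.
Duty = $293,663.10 × 19% + 2,130 × $3.09 = $62,377.69.
Line 3 (1093.06, Zormark, 1,167 kg, $252,153.69):
Base rate for 1093.06 is 9.5% + $1.27/kg.
1093.06 has an FTA preferential rate, but origin Zormark is not Zorica; base rate stands.
Duty = $252,153.69 × 9.5% + 1,167 × $1.27 = $25,436.69.
Total = $98,573.79 + $62,377.69 + $25,436.69 = $186,388.17.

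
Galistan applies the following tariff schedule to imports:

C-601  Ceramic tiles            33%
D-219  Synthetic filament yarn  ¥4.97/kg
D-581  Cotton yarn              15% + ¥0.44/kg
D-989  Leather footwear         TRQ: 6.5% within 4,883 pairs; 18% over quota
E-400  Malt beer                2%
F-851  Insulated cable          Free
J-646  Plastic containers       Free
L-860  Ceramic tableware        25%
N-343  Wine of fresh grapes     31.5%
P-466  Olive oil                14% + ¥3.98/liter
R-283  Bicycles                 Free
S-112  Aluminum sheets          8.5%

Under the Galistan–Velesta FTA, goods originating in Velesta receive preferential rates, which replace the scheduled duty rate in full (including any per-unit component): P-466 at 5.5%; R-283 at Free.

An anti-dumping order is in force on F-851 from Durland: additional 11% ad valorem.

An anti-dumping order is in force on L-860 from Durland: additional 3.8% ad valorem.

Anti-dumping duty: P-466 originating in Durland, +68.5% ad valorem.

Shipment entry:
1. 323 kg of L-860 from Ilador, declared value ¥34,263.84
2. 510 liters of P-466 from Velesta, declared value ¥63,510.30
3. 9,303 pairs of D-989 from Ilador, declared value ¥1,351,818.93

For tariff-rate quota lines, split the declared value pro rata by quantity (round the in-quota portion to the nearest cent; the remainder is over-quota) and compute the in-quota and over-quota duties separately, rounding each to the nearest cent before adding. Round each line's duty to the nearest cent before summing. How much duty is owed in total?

¥173,788.34

Line 1 (L-860, Ilador, 323 kg, ¥34,263.84):
Base rate for L-860 is 25%.
The additional-duty order on L-860 targets Durland, not Ilador; it does not apply.
Duty = ¥34,263.84 × 25% = ¥8,565.96.
Line 2 (P-466, Velesta, 510 liters, ¥63,510.30):
Base rate for P-466 is 14% + ¥3.98/liter.
Origin Velesta qualifies under the Galistan–Velesta agreement and P-466 is covered: preferential rate 5.5% applies instead.
The additional-duty order on P-466 targets Durland, not Velesta; it does not apply.
Duty = ¥63,510.30 × 5.5% = ¥3,493.07.
Line 3 (D-989, Ilador, 9,303 pairs, ¥1,351,818.93):
Code D-989 is under a tariff-rate quota (threshold 4,883 pairs). In-quota: 4,883 pairs at 6.5%; over-quota: 4,420 pairs at 18%.
Pro-rata value split: in-quota = ¥1,351,818.93 × 4,883/9,303 = ¥709,548.73; over-quota = ¥1,351,818.93 − ¥709,548.73 = ¥642,270.20.
In-quota duty = ¥709,548.73 × 6.5% = ¥46,120.67. Over-quota duty = ¥642,270.20 × 18% = ¥115,608.64.
Line duty = ¥46,120.67 + ¥115,608.64 = ¥161,729.31.
Total = ¥8,565.96 + ¥3,493.07 + ¥161,729.31 = ¥173,788.34.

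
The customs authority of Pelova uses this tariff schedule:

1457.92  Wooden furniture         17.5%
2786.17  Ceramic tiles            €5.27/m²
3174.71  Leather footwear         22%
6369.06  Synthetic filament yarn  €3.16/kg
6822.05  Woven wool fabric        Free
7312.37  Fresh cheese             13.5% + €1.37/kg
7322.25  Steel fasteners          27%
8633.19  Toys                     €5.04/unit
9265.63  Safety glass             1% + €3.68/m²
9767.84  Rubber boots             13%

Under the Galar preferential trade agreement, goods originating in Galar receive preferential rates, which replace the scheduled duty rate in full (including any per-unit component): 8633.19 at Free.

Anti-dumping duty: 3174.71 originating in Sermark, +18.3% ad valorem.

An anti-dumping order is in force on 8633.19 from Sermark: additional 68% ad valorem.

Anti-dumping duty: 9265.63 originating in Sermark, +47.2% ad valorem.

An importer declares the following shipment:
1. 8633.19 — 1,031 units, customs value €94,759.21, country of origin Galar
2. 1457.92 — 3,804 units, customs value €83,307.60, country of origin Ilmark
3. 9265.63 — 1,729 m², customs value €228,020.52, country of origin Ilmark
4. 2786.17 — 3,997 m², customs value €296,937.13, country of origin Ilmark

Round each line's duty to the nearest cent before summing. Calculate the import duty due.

Line 1 (8633.19, Galar, 1,031 units, €94,759.21):
Base rate for 8633.19 is €5.04/unit.
Origin Galar qualifies under the Pelova–Galar agreement and 8633.19 is covered: preferential rate Free applies instead.
The additional-duty order on 8633.19 targets Sermark, not Galar; it does not apply.
Duty = €94,759.21 × 0% = €0.00.
Line 2 (1457.92, Ilmark, 3,804 units, €83,307.60):
Base rate for 1457.92 is 17.5%.
Duty = €83,307.60 × 17.5% = €14,578.83.
Line 3 (9265.63, Ilmark, 1,729 m², €228,020.52):
Base rate for 9265.63 is 1% + €3.68/m².
The additional-duty order on 9265.63 targets Sermark, not Ilmark; it does not apply.
Duty = €228,020.52 × 1% + 1,729 × €3.68 = €8,642.93.
Line 4 (2786.17, Ilmark, 3,997 m², €296,937.13):
Base rate for 2786.17 is €5.27/m².
Duty = 3,997 × €5.27 = €21,064.19.
Total = €0.00 + €14,578.83 + €8,642.93 + €21,064.19 = €44,285.95.

€44,285.95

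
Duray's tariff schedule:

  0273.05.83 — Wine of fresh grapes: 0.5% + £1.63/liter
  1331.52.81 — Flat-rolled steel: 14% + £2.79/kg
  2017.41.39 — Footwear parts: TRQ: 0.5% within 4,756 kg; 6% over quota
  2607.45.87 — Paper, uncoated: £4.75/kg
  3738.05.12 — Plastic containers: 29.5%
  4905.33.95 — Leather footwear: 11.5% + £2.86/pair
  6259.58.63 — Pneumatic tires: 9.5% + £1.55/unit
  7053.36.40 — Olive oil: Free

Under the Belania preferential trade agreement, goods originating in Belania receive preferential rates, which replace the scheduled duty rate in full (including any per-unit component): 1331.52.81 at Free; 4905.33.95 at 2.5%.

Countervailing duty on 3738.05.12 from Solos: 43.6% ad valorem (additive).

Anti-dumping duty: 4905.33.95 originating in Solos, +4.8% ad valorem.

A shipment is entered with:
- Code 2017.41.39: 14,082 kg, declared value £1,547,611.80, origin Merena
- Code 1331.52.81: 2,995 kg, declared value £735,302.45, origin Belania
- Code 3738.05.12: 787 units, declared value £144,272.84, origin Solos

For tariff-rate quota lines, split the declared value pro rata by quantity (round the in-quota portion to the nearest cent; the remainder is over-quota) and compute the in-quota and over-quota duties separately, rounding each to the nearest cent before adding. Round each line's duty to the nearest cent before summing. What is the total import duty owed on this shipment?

£169,572.51

Line 1 (2017.41.39, Merena, 14,082 kg, £1,547,611.80):
Code 2017.41.39 is under a tariff-rate quota (threshold 4,756 kg). In-quota: 4,756 kg at 0.5%; over-quota: 9,326 kg at 6%.
Pro-rata value split: in-quota = £1,547,611.80 × 4,756/14,082 = £522,684.40; over-quota = £1,547,611.80 − £522,684.40 = £1,024,927.40.
In-quota duty = £522,684.40 × 0.5% = £2,613.42. Over-quota duty = £1,024,927.40 × 6% = £61,495.64.
Line duty = £2,613.42 + £61,495.64 = £64,109.06.
Line 2 (1331.52.81, Belania, 2,995 kg, £735,302.45):
Base rate for 1331.52.81 is 14% + £2.79/kg.
Origin Belania qualifies under the Duray–Belania agreement and 1331.52.81 is covered: preferential rate Free applies instead.
Duty = £735,302.45 × 0% = £0.00.
Line 3 (3738.05.12, Solos, 787 units, £144,272.84):
Base rate for 3738.05.12 is 29.5%.
Additional duty on 3738.05.12 from Solos: +43.6%. Applied ad valorem rate: 29.5% + 43.6% = 73.1%.
Duty = £144,272.84 × 73.1% = £105,463.45.
Total = £64,109.06 + £0.00 + £105,463.45 = £169,572.51.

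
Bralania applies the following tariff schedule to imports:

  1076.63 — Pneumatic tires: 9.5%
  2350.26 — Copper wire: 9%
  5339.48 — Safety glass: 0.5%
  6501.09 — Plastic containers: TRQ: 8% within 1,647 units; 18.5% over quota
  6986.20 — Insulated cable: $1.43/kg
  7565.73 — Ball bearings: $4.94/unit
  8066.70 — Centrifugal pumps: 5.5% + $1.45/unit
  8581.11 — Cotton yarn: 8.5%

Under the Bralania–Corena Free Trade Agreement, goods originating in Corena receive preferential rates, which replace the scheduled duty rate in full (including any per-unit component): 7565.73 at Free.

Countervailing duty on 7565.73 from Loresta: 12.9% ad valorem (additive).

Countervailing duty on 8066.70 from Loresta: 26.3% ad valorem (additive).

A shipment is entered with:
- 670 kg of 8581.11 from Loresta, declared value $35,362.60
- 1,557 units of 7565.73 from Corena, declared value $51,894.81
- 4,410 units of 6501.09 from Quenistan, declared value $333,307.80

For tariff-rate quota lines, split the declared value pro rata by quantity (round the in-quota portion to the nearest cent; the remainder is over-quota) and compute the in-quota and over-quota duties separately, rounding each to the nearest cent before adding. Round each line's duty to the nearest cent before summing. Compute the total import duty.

$51,597.33

Line 1 (8581.11, Loresta, 670 kg, $35,362.60):
Base rate for 8581.11 is 8.5%.
Duty = $35,362.60 × 8.5% = $3,005.82.
Line 2 (7565.73, Corena, 1,557 units, $51,894.81):
Base rate for 7565.73 is $4.94/unit.
Origin Corena qualifies under the Bralania–Corena agreement and 7565.73 is covered: preferential rate Free applies instead.
The additional-duty order on 7565.73 targets Loresta, not Corena; it does not apply.
Duty = $51,894.81 × 0% = $0.00.
Line 3 (6501.09, Quenistan, 4,410 units, $333,307.80):
Code 6501.09 is under a tariff-rate quota (threshold 1,647 units). In-quota: 1,647 units at 8%; over-quota: 2,763 units at 18.5%.
Pro-rata value split: in-quota = $333,307.80 × 1,647/4,410 = $124,480.26; over-quota = $333,307.80 − $124,480.26 = $208,827.54.
In-quota duty = $124,480.26 × 8% = $9,958.42. Over-quota duty = $208,827.54 × 18.5% = $38,633.09.
Line duty = $9,958.42 + $38,633.09 = $48,591.51.
Total = $3,005.82 + $0.00 + $48,591.51 = $51,597.33.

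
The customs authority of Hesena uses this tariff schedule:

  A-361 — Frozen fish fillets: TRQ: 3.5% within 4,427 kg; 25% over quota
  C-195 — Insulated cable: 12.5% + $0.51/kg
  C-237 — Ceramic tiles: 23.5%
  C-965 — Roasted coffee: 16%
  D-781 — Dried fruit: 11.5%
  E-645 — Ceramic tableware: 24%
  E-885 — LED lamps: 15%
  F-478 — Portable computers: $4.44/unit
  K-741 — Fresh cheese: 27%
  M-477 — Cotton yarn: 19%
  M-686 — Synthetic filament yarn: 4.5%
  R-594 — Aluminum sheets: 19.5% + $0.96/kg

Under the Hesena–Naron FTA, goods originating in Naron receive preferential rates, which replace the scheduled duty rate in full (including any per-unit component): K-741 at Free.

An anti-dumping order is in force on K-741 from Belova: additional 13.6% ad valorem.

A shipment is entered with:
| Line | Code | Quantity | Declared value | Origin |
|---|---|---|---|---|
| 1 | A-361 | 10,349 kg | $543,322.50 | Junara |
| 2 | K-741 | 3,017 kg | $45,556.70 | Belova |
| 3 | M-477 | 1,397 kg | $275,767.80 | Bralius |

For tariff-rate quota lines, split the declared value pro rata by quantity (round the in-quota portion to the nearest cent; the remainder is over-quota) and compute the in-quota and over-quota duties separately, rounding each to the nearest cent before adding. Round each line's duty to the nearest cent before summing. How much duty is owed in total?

Line 1 (A-361, Junara, 10,349 kg, $543,322.50):
Code A-361 is under a tariff-rate quota (threshold 4,427 kg). In-quota: 4,427 kg at 3.5%; over-quota: 5,922 kg at 25%.
Pro-rata value split: in-quota = $543,322.50 × 4,427/10,349 = $232,417.50; over-quota = $543,322.50 − $232,417.50 = $310,905.00.
In-quota duty = $232,417.50 × 3.5% = $8,134.61. Over-quota duty = $310,905.00 × 25% = $77,726.25.
Line duty = $8,134.61 + $77,726.25 = $85,860.86.
Line 2 (K-741, Belova, 3,017 kg, $45,556.70):
Base rate for K-741 is 27%.
K-741 has an FTA preferential rate, but origin Belova is not Naron; base rate stands.
Additional duty on K-741 from Belova: +13.6%. Applied ad valorem rate: 27% + 13.6% = 40.6%.
Duty = $45,556.70 × 40.6% = $18,496.02.
Line 3 (M-477, Bralius, 1,397 kg, $275,767.80):
Base rate for M-477 is 19%.
Duty = $275,767.80 × 19% = $52,395.88.
Total = $85,860.86 + $18,496.02 + $52,395.88 = $156,752.76.

$156,752.76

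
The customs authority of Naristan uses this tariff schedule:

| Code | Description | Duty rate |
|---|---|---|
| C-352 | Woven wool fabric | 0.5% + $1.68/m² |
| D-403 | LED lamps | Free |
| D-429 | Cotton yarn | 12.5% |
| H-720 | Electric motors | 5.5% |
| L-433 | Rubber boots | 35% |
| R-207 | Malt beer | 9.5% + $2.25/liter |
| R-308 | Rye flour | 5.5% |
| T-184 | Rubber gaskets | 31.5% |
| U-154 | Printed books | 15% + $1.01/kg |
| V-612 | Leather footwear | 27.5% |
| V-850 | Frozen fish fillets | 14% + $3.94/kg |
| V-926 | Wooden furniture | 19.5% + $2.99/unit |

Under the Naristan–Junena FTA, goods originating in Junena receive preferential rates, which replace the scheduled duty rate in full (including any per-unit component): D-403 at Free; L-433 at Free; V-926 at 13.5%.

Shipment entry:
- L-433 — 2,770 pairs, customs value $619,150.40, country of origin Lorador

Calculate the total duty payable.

$216,702.64

Line 1 (L-433, Lorador, 2,770 pairs, $619,150.40):
Base rate for L-433 is 35%.
L-433 has an FTA preferential rate, but origin Lorador is not Junena; base rate stands.
Duty = $619,150.40 × 35% = $216,702.64.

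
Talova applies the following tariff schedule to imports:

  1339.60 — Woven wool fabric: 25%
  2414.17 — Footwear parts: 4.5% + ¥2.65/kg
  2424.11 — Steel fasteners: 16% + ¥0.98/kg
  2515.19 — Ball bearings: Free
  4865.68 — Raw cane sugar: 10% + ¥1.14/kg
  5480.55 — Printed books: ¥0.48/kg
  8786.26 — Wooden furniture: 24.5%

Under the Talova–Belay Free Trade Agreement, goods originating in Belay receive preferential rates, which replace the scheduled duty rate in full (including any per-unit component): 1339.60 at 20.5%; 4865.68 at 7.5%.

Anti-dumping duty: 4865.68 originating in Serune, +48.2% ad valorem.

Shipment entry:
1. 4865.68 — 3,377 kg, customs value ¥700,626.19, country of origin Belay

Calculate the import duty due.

¥52,546.96

Line 1 (4865.68, Belay, 3,377 kg, ¥700,626.19):
Base rate for 4865.68 is 10% + ¥1.14/kg.
Origin Belay qualifies under the Talova–Belay agreement and 4865.68 is covered: preferential rate 7.5% applies instead.
The additional-duty order on 4865.68 targets Serune, not Belay; it does not apply.
Duty = ¥700,626.19 × 7.5% = ¥52,546.96.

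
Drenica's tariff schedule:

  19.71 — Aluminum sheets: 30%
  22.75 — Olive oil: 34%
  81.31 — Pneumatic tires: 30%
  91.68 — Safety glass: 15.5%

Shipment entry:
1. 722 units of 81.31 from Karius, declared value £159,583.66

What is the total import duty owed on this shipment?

£47,875.10

Line 1 (81.31, Karius, 722 units, £159,583.66):
Base rate for 81.31 is 30%.
Duty = £159,583.66 × 30% = £47,875.10.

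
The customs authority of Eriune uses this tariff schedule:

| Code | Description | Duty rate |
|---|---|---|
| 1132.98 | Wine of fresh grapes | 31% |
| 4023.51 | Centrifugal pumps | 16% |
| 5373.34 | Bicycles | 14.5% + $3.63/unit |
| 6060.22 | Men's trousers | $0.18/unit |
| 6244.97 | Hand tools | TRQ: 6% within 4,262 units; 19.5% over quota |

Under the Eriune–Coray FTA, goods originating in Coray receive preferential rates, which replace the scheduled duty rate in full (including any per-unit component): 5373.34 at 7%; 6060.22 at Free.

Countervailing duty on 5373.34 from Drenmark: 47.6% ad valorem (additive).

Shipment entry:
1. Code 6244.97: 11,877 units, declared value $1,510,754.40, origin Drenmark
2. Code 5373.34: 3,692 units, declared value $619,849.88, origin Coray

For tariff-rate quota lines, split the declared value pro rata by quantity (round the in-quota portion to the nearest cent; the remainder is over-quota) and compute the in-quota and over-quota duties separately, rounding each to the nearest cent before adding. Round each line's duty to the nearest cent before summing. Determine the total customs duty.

Line 1 (6244.97, Drenmark, 11,877 units, $1,510,754.40):
Code 6244.97 is under a tariff-rate quota (threshold 4,262 units). In-quota: 4,262 units at 6%; over-quota: 7,615 units at 19.5%.
Pro-rata value split: in-quota = $1,510,754.40 × 4,262/11,877 = $542,126.40; over-quota = $1,510,754.40 − $542,126.40 = $968,628.00.
In-quota duty = $542,126.40 × 6% = $32,527.58. Over-quota duty = $968,628.00 × 19.5% = $188,882.46.
Line duty = $32,527.58 + $188,882.46 = $221,410.04.
Line 2 (5373.34, Coray, 3,692 units, $619,849.88):
Base rate for 5373.34 is 14.5% + $3.63/unit.
Origin Coray qualifies under the Eriune–Coray agreement and 5373.34 is covered: preferential rate 7% applies instead.
The additional-duty order on 5373.34 targets Drenmark, not Coray; it does not apply.
Duty = $619,849.88 × 7% = $43,389.49.
Total = $221,410.04 + $43,389.49 = $264,799.53.

$264,799.53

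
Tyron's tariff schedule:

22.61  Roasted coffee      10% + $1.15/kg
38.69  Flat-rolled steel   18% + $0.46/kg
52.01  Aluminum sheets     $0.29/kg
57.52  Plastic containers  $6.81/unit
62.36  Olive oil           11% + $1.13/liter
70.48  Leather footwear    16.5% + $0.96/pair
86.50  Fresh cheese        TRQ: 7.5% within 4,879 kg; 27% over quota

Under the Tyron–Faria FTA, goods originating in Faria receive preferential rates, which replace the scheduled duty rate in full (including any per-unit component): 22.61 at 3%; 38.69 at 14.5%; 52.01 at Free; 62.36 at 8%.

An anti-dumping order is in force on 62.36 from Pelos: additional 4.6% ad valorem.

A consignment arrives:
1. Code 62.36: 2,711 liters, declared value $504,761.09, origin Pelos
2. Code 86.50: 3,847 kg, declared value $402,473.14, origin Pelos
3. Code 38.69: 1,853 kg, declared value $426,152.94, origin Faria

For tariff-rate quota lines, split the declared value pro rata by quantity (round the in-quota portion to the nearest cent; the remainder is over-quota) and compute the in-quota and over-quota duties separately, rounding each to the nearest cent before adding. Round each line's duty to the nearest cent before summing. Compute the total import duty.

$173,783.83

Line 1 (62.36, Pelos, 2,711 liters, $504,761.09):
Base rate for 62.36 is 11% + $1.13/liter.
62.36 has an FTA preferential rate, but origin Pelos is not Faria; base rate stands.
Additional duty on 62.36 from Pelos: +4.6%. Applied ad valorem rate: 11% + 4.6% = 15.6%.
Duty = $504,761.09 × 15.6% + 2,711 × $1.13 = $81,806.16.
Line 2 (86.50, Pelos, 3,847 kg, $402,473.14):
Code 86.50 is under a tariff-rate quota (threshold 4,879 kg). Quantity 3,847 kg is within the quota, so the in-quota rate 7.5% applies to the full value.
Duty = $402,473.14 × 7.5% = $30,185.49.
Line 3 (38.69, Faria, 1,853 kg, $426,152.94):
Base rate for 38.69 is 18% + $0.46/kg.
Origin Faria qualifies under the Tyron–Faria agreement and 38.69 is covered: preferential rate 14.5% applies instead.
Duty = $426,152.94 × 14.5% = $61,792.18.
Total = $81,806.16 + $30,185.49 + $61,792.18 = $173,783.83.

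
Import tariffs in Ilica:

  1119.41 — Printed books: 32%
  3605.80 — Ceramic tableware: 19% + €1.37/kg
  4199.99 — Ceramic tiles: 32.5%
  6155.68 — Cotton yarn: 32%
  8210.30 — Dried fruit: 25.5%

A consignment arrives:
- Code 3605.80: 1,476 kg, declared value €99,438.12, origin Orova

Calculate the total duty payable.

Line 1 (3605.80, Orova, 1,476 kg, €99,438.12):
Base rate for 3605.80 is 19% + €1.37/kg.
Duty = €99,438.12 × 19% + 1,476 × €1.37 = €20,915.36.

€20,915.36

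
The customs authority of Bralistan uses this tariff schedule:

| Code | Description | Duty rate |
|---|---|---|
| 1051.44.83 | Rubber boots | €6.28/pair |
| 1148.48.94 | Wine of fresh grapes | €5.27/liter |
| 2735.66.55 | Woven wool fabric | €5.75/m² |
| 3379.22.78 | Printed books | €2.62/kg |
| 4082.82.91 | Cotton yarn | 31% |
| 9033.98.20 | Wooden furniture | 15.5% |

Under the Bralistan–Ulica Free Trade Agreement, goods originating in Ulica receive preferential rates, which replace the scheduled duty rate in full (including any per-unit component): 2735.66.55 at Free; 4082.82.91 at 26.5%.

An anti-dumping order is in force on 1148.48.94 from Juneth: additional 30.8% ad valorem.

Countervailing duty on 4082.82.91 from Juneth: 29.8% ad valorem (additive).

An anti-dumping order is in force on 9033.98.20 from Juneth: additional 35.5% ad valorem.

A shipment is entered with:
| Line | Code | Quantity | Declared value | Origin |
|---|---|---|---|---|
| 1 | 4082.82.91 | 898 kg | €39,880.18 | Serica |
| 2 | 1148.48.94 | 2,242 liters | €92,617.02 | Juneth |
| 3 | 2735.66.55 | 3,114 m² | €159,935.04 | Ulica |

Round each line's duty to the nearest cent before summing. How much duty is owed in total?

Line 1 (4082.82.91, Serica, 898 kg, €39,880.18):
Base rate for 4082.82.91 is 31%.
4082.82.91 has an FTA preferential rate, but origin Serica is not Ulica; base rate stands.
The additional-duty order on 4082.82.91 targets Juneth, not Serica; it does not apply.
Duty = €39,880.18 × 31% = €12,362.86.
Line 2 (1148.48.94, Juneth, 2,242 liters, €92,617.02):
Base rate for 1148.48.94 is €5.27/liter.
Additional duty on 1148.48.94 from Juneth: +30.8% ad valorem. Applied ad valorem rate = 30.8%.
Duty = €92,617.02 × 30.8% + 2,242 × €5.27 = €40,341.38.
Line 3 (2735.66.55, Ulica, 3,114 m², €159,935.04):
Base rate for 2735.66.55 is €5.75/m².
Origin Ulica qualifies under the Bralistan–Ulica agreement and 2735.66.55 is covered: preferential rate Free applies instead.
Duty = €159,935.04 × 0% = €0.00.
Total = €12,362.86 + €40,341.38 + €0.00 = €52,704.24.

€52,704.24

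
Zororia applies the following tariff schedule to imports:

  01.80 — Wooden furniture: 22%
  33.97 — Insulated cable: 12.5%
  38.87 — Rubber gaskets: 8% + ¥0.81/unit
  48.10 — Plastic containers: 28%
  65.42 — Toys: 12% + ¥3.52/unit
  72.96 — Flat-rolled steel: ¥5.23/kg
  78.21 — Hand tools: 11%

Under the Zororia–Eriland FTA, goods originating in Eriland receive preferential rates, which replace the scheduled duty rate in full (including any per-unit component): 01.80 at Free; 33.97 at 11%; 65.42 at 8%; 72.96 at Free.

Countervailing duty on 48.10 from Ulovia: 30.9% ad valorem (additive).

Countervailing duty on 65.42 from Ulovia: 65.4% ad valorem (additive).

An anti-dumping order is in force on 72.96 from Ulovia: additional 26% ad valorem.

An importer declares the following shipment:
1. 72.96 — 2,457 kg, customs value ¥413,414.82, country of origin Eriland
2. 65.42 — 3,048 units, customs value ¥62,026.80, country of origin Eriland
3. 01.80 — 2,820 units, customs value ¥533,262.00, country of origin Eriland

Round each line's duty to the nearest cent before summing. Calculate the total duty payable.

Line 1 (72.96, Eriland, 2,457 kg, ¥413,414.82):
Base rate for 72.96 is ¥5.23/kg.
Origin Eriland qualifies under the Zororia–Eriland agreement and 72.96 is covered: preferential rate Free applies instead.
The additional-duty order on 72.96 targets Ulovia, not Eriland; it does not apply.
Duty = ¥413,414.82 × 0% = ¥0.00.
Line 2 (65.42, Eriland, 3,048 units, ¥62,026.80):
Base rate for 65.42 is 12% + ¥3.52/unit.
Origin Eriland qualifies under the Zororia–Eriland agreement and 65.42 is covered: preferential rate 8% applies instead.
The additional-duty order on 65.42 targets Ulovia, not Eriland; it does not apply.
Duty = ¥62,026.80 × 8% = ¥4,962.14.
Line 3 (01.80, Eriland, 2,820 units, ¥533,262.00):
Base rate for 01.80 is 22%.
Origin Eriland qualifies under the Zororia–Eriland agreement and 01.80 is covered: preferential rate Free applies instead.
Duty = ¥533,262.00 × 0% = ¥0.00.
Total = ¥0.00 + ¥4,962.14 + ¥0.00 = ¥4,962.14.

¥4,962.14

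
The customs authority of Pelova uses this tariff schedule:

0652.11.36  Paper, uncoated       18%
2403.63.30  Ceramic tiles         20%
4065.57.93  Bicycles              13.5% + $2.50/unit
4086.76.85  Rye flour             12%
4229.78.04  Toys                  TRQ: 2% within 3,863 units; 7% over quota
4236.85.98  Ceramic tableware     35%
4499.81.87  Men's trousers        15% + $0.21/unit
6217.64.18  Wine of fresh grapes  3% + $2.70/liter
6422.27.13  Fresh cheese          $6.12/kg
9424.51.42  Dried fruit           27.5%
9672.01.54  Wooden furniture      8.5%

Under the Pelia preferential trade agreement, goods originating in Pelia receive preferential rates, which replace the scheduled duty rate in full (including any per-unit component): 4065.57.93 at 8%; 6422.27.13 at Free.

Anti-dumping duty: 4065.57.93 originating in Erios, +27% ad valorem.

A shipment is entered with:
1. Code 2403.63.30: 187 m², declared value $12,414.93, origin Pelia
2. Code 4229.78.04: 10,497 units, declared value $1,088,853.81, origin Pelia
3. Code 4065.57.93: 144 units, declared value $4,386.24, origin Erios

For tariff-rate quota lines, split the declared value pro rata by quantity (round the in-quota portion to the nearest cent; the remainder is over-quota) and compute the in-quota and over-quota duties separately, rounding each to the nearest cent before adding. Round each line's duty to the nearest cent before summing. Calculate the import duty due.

Line 1 (2403.63.30, Pelia, 187 m², $12,414.93):
Base rate for 2403.63.30 is 20%.
Origin Pelia is the FTA partner but 2403.63.30 is not on the preference list; base rate stands.
Duty = $12,414.93 × 20% = $2,482.99.
Line 2 (4229.78.04, Pelia, 10,497 units, $1,088,853.81):
Code 4229.78.04 is under a tariff-rate quota (threshold 3,863 units). In-quota: 3,863 units at 2%; over-quota: 6,634 units at 7%.
Pro-rata value split: in-quota = $1,088,853.81 × 3,863/10,497 = $400,708.99; over-quota = $1,088,853.81 − $400,708.99 = $688,144.82.
In-quota duty = $400,708.99 × 2% = $8,014.18. Over-quota duty = $688,144.82 × 7% = $48,170.14.
Line duty = $8,014.18 + $48,170.14 = $56,184.32.
Line 3 (4065.57.93, Erios, 144 units, $4,386.24):
Base rate for 4065.57.93 is 13.5% + $2.50/unit.
4065.57.93 has an FTA preferential rate, but origin Erios is not Pelia; base rate stands.
Additional duty on 4065.57.93 from Erios: +27%. Applied ad valorem rate: 13.5% + 27% = 40.5%.
Duty = $4,386.24 × 40.5% + 144 × $2.50 = $2,136.43.
Total = $2,482.99 + $56,184.32 + $2,136.43 = $60,803.74.

$60,803.74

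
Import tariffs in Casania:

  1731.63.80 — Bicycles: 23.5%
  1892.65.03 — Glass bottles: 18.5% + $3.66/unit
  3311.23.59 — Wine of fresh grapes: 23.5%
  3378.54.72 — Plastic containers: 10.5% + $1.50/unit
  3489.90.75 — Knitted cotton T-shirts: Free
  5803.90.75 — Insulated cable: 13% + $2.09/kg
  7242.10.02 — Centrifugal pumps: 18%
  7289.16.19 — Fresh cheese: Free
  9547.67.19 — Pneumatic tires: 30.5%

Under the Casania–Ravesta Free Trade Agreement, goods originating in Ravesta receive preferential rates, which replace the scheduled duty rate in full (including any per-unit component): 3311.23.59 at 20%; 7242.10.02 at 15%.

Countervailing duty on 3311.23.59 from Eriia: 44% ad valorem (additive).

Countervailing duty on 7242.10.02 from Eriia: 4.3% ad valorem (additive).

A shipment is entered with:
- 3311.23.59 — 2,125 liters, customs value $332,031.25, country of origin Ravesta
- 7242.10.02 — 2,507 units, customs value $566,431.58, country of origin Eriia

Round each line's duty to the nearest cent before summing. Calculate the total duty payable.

$192,720.49

Line 1 (3311.23.59, Ravesta, 2,125 liters, $332,031.25):
Base rate for 3311.23.59 is 23.5%.
Origin Ravesta qualifies under the Casania–Ravesta agreement and 3311.23.59 is covered: preferential rate 20% applies instead.
The additional-duty order on 3311.23.59 targets Eriia, not Ravesta; it does not apply.
Duty = $332,031.25 × 20% = $66,406.25.
Line 2 (7242.10.02, Eriia, 2,507 units, $566,431.58):
Base rate for 7242.10.02 is 18%.
7242.10.02 has an FTA preferential rate, but origin Eriia is not Ravesta; base rate stands.
Additional duty on 7242.10.02 from Eriia: +4.3%. Applied ad valorem rate: 18% + 4.3% = 22.3%.
Duty = $566,431.58 × 22.3% = $126,314.24.
Total = $66,406.25 + $126,314.24 = $192,720.49.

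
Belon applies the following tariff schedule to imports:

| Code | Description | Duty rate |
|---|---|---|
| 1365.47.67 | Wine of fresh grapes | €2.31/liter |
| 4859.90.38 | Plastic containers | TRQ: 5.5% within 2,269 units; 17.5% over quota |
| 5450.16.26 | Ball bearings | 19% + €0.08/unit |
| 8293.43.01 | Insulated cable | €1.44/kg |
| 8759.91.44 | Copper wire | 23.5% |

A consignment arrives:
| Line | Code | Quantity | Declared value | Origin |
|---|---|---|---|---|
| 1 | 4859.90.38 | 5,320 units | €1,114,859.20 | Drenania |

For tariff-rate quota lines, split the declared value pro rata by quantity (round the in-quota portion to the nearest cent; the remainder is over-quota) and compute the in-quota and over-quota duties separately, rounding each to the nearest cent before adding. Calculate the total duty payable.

€138,041.36

Line 1 (4859.90.38, Drenania, 5,320 units, €1,114,859.20):
Code 4859.90.38 is under a tariff-rate quota (threshold 2,269 units). In-quota: 2,269 units at 5.5%; over-quota: 3,051 units at 17.5%.
Pro-rata value split: in-quota = €1,114,859.20 × 2,269/5,320 = €475,491.64; over-quota = €1,114,859.20 − €475,491.64 = €639,367.56.
In-quota duty = €475,491.64 × 5.5% = €26,152.04. Over-quota duty = €639,367.56 × 17.5% = €111,889.32.
Line duty = €26,152.04 + €111,889.32 = €138,041.36.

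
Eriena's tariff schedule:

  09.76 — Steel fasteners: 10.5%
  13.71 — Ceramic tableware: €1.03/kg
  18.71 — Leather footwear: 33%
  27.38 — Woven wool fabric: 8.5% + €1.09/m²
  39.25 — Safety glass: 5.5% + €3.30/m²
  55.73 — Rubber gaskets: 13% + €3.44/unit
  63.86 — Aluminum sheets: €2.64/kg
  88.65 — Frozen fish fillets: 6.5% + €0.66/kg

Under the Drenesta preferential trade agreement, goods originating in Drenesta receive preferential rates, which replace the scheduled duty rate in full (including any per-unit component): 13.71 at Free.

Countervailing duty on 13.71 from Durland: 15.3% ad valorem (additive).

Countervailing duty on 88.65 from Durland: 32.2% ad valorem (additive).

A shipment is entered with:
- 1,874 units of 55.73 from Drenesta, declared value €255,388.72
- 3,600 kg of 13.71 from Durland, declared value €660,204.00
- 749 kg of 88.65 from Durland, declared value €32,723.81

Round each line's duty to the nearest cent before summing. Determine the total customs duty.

€157,524.75

Line 1 (55.73, Drenesta, 1,874 units, €255,388.72):
Base rate for 55.73 is 13% + €3.44/unit.
Origin Drenesta is the FTA partner but 55.73 is not on the preference list; base rate stands.
Duty = €255,388.72 × 13% + 1,874 × €3.44 = €39,647.09.
Line 2 (13.71, Durland, 3,600 kg, €660,204.00):
Base rate for 13.71 is €1.03/kg.
13.71 has an FTA preferential rate, but origin Durland is not Drenesta; base rate stands.
Additional duty on 13.71 from Durland: +15.3% ad valorem. Applied ad valorem rate = 15.3%.
Duty = €660,204.00 × 15.3% + 3,600 × €1.03 = €104,719.21.
Line 3 (88.65, Durland, 749 kg, €32,723.81):
Base rate for 88.65 is 6.5% + €0.66/kg.
Additional duty on 88.65 from Durland: +32.2%. Applied ad valorem rate: 6.5% + 32.2% = 38.7%.
Duty = €32,723.81 × 38.7% + 749 × €0.66 = €13,158.45.
Total = €39,647.09 + €104,719.21 + €13,158.45 = €157,524.75.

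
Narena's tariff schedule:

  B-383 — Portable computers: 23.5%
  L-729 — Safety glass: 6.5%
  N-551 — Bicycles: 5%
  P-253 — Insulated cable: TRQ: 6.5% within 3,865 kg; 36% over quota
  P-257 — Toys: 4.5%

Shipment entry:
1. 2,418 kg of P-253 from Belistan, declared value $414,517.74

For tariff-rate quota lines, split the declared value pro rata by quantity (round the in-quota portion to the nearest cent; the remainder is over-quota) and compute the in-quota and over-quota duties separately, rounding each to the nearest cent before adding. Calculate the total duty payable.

Line 1 (P-253, Belistan, 2,418 kg, $414,517.74):
Code P-253 is under a tariff-rate quota (threshold 3,865 kg). Quantity 2,418 kg is within the quota, so the in-quota rate 6.5% applies to the full value.
Duty = $414,517.74 × 6.5% = $26,943.65.

$26,943.65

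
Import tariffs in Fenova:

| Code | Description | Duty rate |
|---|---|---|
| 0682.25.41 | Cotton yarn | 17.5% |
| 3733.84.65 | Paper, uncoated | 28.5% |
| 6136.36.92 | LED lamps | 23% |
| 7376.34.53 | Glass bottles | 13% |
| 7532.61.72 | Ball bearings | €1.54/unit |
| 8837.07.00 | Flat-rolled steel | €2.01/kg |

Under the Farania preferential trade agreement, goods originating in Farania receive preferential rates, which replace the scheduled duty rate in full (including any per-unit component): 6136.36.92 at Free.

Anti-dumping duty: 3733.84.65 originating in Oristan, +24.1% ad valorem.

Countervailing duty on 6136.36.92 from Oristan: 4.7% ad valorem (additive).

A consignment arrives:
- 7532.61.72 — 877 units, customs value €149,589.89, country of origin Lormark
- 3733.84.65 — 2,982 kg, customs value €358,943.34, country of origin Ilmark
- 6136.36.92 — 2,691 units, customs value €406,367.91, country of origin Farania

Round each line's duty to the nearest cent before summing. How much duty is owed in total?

€103,649.43

Line 1 (7532.61.72, Lormark, 877 units, €149,589.89):
Base rate for 7532.61.72 is €1.54/unit.
Duty = 877 × €1.54 = €1,350.58.
Line 2 (3733.84.65, Ilmark, 2,982 kg, €358,943.34):
Base rate for 3733.84.65 is 28.5%.
The additional-duty order on 3733.84.65 targets Oristan, not Ilmark; it does not apply.
Duty = €358,943.34 × 28.5% = €102,298.85.
Line 3 (6136.36.92, Farania, 2,691 units, €406,367.91):
Base rate for 6136.36.92 is 23%.
Origin Farania qualifies under the Fenova–Farania agreement and 6136.36.92 is covered: preferential rate Free applies instead.
The additional-duty order on 6136.36.92 targets Oristan, not Farania; it does not apply.
Duty = €406,367.91 × 0% = €0.00.
Total = €1,350.58 + €102,298.85 + €0.00 = €103,649.43.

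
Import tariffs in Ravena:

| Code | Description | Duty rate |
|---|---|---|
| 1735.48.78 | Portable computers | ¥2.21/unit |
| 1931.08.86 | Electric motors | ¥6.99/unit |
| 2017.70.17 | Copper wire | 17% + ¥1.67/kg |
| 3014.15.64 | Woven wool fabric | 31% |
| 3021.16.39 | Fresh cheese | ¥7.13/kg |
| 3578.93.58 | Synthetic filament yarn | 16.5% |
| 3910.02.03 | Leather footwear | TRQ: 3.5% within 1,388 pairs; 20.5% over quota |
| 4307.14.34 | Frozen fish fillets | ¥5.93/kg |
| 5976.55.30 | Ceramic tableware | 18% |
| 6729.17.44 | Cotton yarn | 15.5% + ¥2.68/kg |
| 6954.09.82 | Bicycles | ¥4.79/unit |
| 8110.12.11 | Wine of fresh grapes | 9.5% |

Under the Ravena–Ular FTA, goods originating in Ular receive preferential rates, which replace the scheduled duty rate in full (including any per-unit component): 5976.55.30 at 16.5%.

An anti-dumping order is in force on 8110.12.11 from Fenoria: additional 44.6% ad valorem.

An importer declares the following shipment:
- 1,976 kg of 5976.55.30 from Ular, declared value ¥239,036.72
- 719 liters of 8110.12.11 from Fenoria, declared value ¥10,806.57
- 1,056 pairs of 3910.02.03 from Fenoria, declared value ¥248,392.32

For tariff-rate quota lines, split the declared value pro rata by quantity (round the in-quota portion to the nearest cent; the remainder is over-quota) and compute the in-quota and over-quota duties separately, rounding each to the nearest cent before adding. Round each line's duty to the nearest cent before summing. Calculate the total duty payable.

Line 1 (5976.55.30, Ular, 1,976 kg, ¥239,036.72):
Base rate for 5976.55.30 is 18%.
Origin Ular qualifies under the Ravena–Ular agreement and 5976.55.30 is covered: preferential rate 16.5% applies instead.
Duty = ¥239,036.72 × 16.5% = ¥39,441.06.
Line 2 (8110.12.11, Fenoria, 719 liters, ¥10,806.57):
Base rate for 8110.12.11 is 9.5%.
Additional duty on 8110.12.11 from Fenoria: +44.6%. Applied ad valorem rate: 9.5% + 44.6% = 54.1%.
Duty = ¥10,806.57 × 54.1% = ¥5,846.35.
Line 3 (3910.02.03, Fenoria, 1,056 pairs, ¥248,392.32):
Code 3910.02.03 is under a tariff-rate quota (threshold 1,388 pairs). Quantity 1,056 pairs is within the quota, so the in-quota rate 3.5% applies to the full value.
Duty = ¥248,392.32 × 3.5% = ¥8,693.73.
Total = ¥39,441.06 + ¥5,846.35 + ¥8,693.73 = ¥53,981.14.

¥53,981.14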